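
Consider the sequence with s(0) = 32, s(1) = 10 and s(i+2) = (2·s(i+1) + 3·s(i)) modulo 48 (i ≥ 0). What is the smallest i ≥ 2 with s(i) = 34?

We have s(0) = 32, s(1) = 10, s(2) = 20, s(3) = 22, s(4) = 8, s(5) = 34, s(6) = 44, s(7) = 46, s(8) = 32, s(9) = 10.
Since (s(8), s(9)) = (s(0), s(1)) = (32, 10) (two consecutive terms determine the rest), the sequence is periodic with period 8.
The value 34 first appears (with i ≥ 2) at s(5).

5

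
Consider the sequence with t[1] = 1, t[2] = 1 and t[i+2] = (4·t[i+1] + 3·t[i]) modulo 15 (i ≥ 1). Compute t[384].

4

t[1] = 1; t[2] = 1; t[3] = 7; t[4] = 1; t[5] = 10; t[6] = 13; t[7] = 7; t[8] = 7; t[9] = 4; t[10] = 7; t[11] = 10; t[12] = 1; t[13] = 4; t[14] = 4; t[15] = 13; t[16] = 4; t[17] = 10; t[18] = 7; t[19] = 13; t[20] = 13; t[21] = 1; t[22] = 13; t[23] = 10; t[24] = 4; t[25] = 1; t[26] = 1.
The sequence repeats with period 24.
(384 - 1) mod 24 = 23, so t[384] = t[24] = 4.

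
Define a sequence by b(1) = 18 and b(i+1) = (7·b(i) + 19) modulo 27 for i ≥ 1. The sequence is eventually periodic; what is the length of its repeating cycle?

27

b(1) = 18,  b(2) = 10,  b(3) = 8,  b(4) = 21,  b(5) = 4,  b(6) = 20,  b(7) = 24,  b(8) = 25,  b(9) = 5,  b(10) = 0,  b(11) = 19,  b(12) = 17,  b(13) = 3,  b(14) = 13,  b(15) = 2,  b(16) = 6,  b(17) = 7,  b(18) = 14,  b(19) = 9,  b(20) = 1,  b(21) = 26,  b(22) = 12,  b(23) = 22,  b(24) = 11,  b(25) = 15,  b(26) = 16,  b(27) = 23,  b(28) = 18.
The sequence repeats with period 27.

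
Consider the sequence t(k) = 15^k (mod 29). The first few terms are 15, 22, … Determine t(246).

t(1) = 15,  t(2) = 22,  t(3) = 11,  t(4) = 20,  t(5) = 10,  t(6) = 5,  t(7) = 17,  t(8) = 23,  t(9) = 26,  t(10) = 13,  t(11) = 21,  t(12) = 25,  t(13) = 27,  t(14) = 28,  t(15) = 14,  t(16) = 7,  t(17) = 18,  t(18) = 9,  t(19) = 19,  t(20) = 24,  t(21) = 12,  t(22) = 6,  t(23) = 3,  t(24) = 16,  t(25) = 8,  t(26) = 4,  t(27) = 2,  t(28) = 1,  t(29) = 15.
The sequence repeats with period 28.
So t(246) = t(1 + ((246-1) mod 28)) = t(22) = 6.

6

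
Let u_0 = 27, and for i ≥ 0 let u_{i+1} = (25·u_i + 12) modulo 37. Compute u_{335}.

u_0 = 27; u_1 = 21; u_2 = 19; u_3 = 6; u_4 = 14; u_5 = 29; u_6 = 34; u_7 = 11; u_8 = 28; u_9 = 9; u_{10} = 15; u_{11} = 17; u_{12} = 30; u_{13} = 22; u_{14} = 7; u_{15} = 2; u_{16} = 25; u_{17} = 8; u_{18} = 27.
Since u_{18} = u_0 = 27, the sequence is periodic with period 18.
So u_{335} = u_{0 + ((335-0) mod 18)} = u_{11} = 17.

17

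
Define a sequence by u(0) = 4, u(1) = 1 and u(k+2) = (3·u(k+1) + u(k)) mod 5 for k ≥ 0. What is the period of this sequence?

Computing terms: u(0) = 4,  u(1) = 1,  u(2) = 2,  u(3) = 2,  u(4) = 3,  u(5) = 1,  u(6) = 1,  u(7) = 4,  u(8) = 3,  u(9) = 3,  u(10) = 2,  u(11) = 4,  u(12) = 4,  u(13) = 1.
Since (u(12), u(13)) = (u(0), u(1)) = (4, 1) (two consecutive terms determine the rest), the sequence is periodic with period 12.

12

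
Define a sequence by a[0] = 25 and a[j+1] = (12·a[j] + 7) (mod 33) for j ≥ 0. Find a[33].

25

Computing terms: a[0] = 25,  a[1] = 10,  a[2] = 28,  a[3] = 13,  a[4] = 31,  a[5] = 16,  a[6] = 1,  a[7] = 19,  a[8] = 4,  a[9] = 22,  a[10] = 7,  a[11] = 25.
Since a[11] = a[0] = 25, the sequence is periodic with period 11.
(33 - 0) mod 11 = 0, so a[33] = a[0] = 25.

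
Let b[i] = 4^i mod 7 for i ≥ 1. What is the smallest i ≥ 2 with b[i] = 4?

Computing terms: b[1] = 4, b[2] = 2, b[3] = 1, b[4] = 4.
Since b[4] = b[1] = 4, the sequence is periodic with period 3.
The value 4 next appears (with i ≥ 2) at b[4].

4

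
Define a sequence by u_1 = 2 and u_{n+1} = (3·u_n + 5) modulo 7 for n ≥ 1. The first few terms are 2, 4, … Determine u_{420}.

6

We have u_1 = 2; u_2 = 4; u_3 = 3; u_4 = 0; u_5 = 5; u_6 = 6; u_7 = 2.
The sequence repeats with period 6.
So u_{420} = u_{1 + ((420-1) mod 6)} = u_6 = 6.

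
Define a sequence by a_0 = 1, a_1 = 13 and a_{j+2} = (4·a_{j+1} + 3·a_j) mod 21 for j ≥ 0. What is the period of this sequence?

21

Listing terms: a_0 = 1; a_1 = 13; a_2 = 13; a_3 = 7; a_4 = 4; a_5 = 16; a_6 = 13; a_7 = 16; a_8 = 19; a_9 = 19; a_{10} = 7; a_{11} = 1; a_{12} = 4; a_{13} = 19; a_{14} = 4; a_{15} = 10; a_{16} = 10; a_{17} = 7; a_{18} = 16; a_{19} = 1; a_{20} = 10; a_{21} = 1; a_{22} = 13.
Since (a_{21}, a_{22}) = (a_0, a_1) = (1, 13) (two consecutive terms determine the rest), the sequence is periodic with period 21.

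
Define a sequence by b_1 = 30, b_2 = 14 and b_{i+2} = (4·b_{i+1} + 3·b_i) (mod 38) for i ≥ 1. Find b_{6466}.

Computing terms: b_1 = 30; b_2 = 14; b_3 = 32; b_4 = 18; b_5 = 16; b_6 = 4; b_7 = 26; b_8 = 2; b_9 = 10; b_{10} = 8; b_{11} = 24; b_{12} = 6; b_{13} = 20; b_{14} = 22; b_{15} = 34; b_{16} = 12; b_{17} = 36; b_{18} = 28; b_{19} = 30; b_{20} = 14.
The sequence repeats with period 18.
(6466 - 1) mod 18 = 3, so b_{6466} = b_4 = 18.

18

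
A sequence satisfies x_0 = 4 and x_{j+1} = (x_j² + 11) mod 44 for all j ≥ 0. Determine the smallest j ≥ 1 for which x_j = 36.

2

Computing terms: x_0 = 4, x_1 = 27, x_2 = 36, x_3 = 31, x_4 = 4.
Since x_4 = x_0 = 4, the sequence is periodic with period 4.
The value 36 first appears (with j ≥ 1) at x_2.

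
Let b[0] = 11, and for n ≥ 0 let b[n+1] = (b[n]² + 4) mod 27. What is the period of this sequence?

9

b[0] = 11; b[1] = 17; b[2] = 23; b[3] = 20; b[4] = 26; b[5] = 5; b[6] = 2; b[7] = 8; b[8] = 14; b[9] = 11.
The sequence repeats with period 9.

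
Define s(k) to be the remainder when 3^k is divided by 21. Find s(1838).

9

s(0) = 1; s(1) = 3; s(2) = 9; s(3) = 6; s(4) = 18; s(5) = 12; s(6) = 15; s(7) = 3.
Since s(7) = s(1) = 3, the sequence is eventually periodic: after a pre-period of length 1 it cycles with period 6.
For k ≥ 1, s(k) depends only on (k - 1) mod 6. (1838 - 1) mod 6 = 1, so s(1838) = s(2) = 9.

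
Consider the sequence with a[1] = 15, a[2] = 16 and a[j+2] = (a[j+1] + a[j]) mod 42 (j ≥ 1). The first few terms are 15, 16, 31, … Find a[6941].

We have a[1] = 15, a[2] = 16, a[3] = 31, a[4] = 5, a[5] = 36, a[6] = 41, a[7] = 35, a[8] = 34, a[9] = 27, a[10] = 19, a[11] = 4, a[12] = 23, a[13] = 27, a[14] = 8, a[15] = 35, a[16] = 1, a[17] = 36, a[18] = 37, a[19] = 31, a[20] = 26, a[21] = 15, a[22] = 41, a[23] = 14, a[24] = 13, a[25] = 27, a[26] = 40, a[27] = 25, a[28] = 23, a[29] = 6, a[30] = 29, a[31] = 35, a[32] = 22, a[33] = 15, a[34] = 37, a[35] = 10, a[36] = 5, a[37] = 15, a[38] = 20, a[39] = 35, a[40] = 13, a[41] = 6, a[42] = 19, a[43] = 25, a[44] = 2, a[45] = 27, a[46] = 29, a[47] = 14, a[48] = 1, a[49] = 15, a[50] = 16.
The sequence repeats with period 48.
So a[6941] = a[1 + ((6941-1) mod 48)] = a[29] = 6.

6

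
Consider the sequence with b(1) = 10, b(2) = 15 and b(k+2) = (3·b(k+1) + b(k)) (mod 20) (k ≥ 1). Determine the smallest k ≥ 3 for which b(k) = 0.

Computing terms: b(1) = 10,  b(2) = 15,  b(3) = 15,  b(4) = 0,  b(5) = 15,  b(6) = 5,  b(7) = 10,  b(8) = 15.
Since (b(7), b(8)) = (b(1), b(2)) = (10, 15) (two consecutive terms determine the rest), the sequence is periodic with period 6.
The value 0 first appears (with k ≥ 3) at b(4).

4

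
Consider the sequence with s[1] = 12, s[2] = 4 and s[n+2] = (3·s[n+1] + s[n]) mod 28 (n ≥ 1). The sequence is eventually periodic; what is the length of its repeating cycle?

16

Computing terms: s[1] = 12, s[2] = 4, s[3] = 24, s[4] = 20, s[5] = 0, s[6] = 20, s[7] = 4, s[8] = 4, s[9] = 16, s[10] = 24, s[11] = 4, s[12] = 8, s[13] = 0, s[14] = 8, s[15] = 24, s[16] = 24, s[17] = 12, s[18] = 4.
The sequence repeats with period 16.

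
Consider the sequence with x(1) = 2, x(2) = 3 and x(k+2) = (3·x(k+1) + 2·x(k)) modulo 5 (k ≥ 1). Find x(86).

Computing terms: x(1) = 2, x(2) = 3, x(3) = 3, x(4) = 0, x(5) = 1, x(6) = 3, x(7) = 1, x(8) = 4, x(9) = 4, x(10) = 0, x(11) = 3, x(12) = 4, x(13) = 3, x(14) = 2, x(15) = 2, x(16) = 0, x(17) = 4, x(18) = 2, x(19) = 4, x(20) = 1, x(21) = 1, x(22) = 0, x(23) = 2, x(24) = 1, x(25) = 2, x(26) = 3.
The sequence repeats with period 24.
So x(86) = x(1 + ((86-1) mod 24)) = x(14) = 2.

2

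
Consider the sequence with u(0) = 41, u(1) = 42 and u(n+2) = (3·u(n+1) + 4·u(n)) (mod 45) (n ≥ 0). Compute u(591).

12

u(0) = 41, u(1) = 42, u(2) = 20, u(3) = 3, u(4) = 44, u(5) = 9, u(6) = 23, u(7) = 15, u(8) = 2, u(9) = 21, u(10) = 26, u(11) = 27, u(12) = 5, u(13) = 33, u(14) = 29, u(15) = 39, u(16) = 8, u(17) = 0, u(18) = 32, u(19) = 6, u(20) = 11, u(21) = 12, u(22) = 35, u(23) = 18, u(24) = 14, u(25) = 24, u(26) = 38, u(27) = 30, u(28) = 17, u(29) = 36, u(30) = 41, u(31) = 42.
Since (u(30), u(31)) = (u(0), u(1)) = (41, 42) (two consecutive terms determine the rest), the sequence is periodic with period 30.
So u(591) = u(0 + ((591-0) mod 30)) = u(21) = 12.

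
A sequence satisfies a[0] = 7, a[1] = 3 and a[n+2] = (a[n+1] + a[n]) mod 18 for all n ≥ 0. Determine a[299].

We have a[0] = 7; a[1] = 3; a[2] = 10; a[3] = 13; a[4] = 5; a[5] = 0; a[6] = 5; a[7] = 5; a[8] = 10; a[9] = 15; a[10] = 7; a[11] = 4; a[12] = 11; a[13] = 15; a[14] = 8; a[15] = 5; a[16] = 13; a[17] = 0; a[18] = 13; a[19] = 13; a[20] = 8; a[21] = 3; a[22] = 11; a[23] = 14; a[24] = 7; a[25] = 3.
The sequence repeats with period 24.
(299 - 0) mod 24 = 11, so a[299] = a[11] = 4.

4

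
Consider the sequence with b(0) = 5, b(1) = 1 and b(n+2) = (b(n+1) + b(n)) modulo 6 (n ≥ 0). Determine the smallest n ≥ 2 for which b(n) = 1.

3

b(0) = 5, b(1) = 1, b(2) = 0, b(3) = 1, b(4) = 1, b(5) = 2, b(6) = 3, b(7) = 5, b(8) = 2, b(9) = 1, b(10) = 3, b(11) = 4, b(12) = 1, b(13) = 5, b(14) = 0, b(15) = 5, b(16) = 5, b(17) = 4, b(18) = 3, b(19) = 1, b(20) = 4, b(21) = 5, b(22) = 3, b(23) = 2, b(24) = 5, b(25) = 1.
The sequence repeats with period 24.
The value 1 first appears (with n ≥ 2) at b(3).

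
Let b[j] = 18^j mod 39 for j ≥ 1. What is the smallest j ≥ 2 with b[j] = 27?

Computing terms: b[1] = 18, b[2] = 12, b[3] = 21, b[4] = 27, b[5] = 18.
The sequence repeats with period 4.
The value 27 first appears (with j ≥ 2) at b[4].

4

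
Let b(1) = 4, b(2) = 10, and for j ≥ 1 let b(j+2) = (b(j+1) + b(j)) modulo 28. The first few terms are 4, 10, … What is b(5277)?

Listing terms: b(1) = 4, b(2) = 10, b(3) = 14, b(4) = 24, b(5) = 10, b(6) = 6, b(7) = 16, b(8) = 22, b(9) = 10, b(10) = 4, b(11) = 14, b(12) = 18, b(13) = 4, b(14) = 22, b(15) = 26, b(16) = 20, b(17) = 18, b(18) = 10, b(19) = 0, b(20) = 10, b(21) = 10, b(22) = 20, b(23) = 2, b(24) = 22, b(25) = 24, b(26) = 18, b(27) = 14, b(28) = 4, b(29) = 18, b(30) = 22, b(31) = 12, b(32) = 6, b(33) = 18, b(34) = 24, b(35) = 14, b(36) = 10, b(37) = 24, b(38) = 6, b(39) = 2, b(40) = 8, b(41) = 10, b(42) = 18, b(43) = 0, b(44) = 18, b(45) = 18, b(46) = 8, b(47) = 26, b(48) = 6, b(49) = 4, b(50) = 10.
Since (b(49), b(50)) = (b(1), b(2)) = (4, 10) (two consecutive terms determine the rest), the sequence is periodic with period 48.
(5277 - 1) mod 48 = 44, so b(5277) = b(45) = 18.

18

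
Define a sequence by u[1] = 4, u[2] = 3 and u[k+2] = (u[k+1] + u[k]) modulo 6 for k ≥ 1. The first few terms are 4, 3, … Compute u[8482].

0

We have u[1] = 4, u[2] = 3, u[3] = 1, u[4] = 4, u[5] = 5, u[6] = 3, u[7] = 2, u[8] = 5, u[9] = 1, u[10] = 0, u[11] = 1, u[12] = 1, u[13] = 2, u[14] = 3, u[15] = 5, u[16] = 2, u[17] = 1, u[18] = 3, u[19] = 4, u[20] = 1, u[21] = 5, u[22] = 0, u[23] = 5, u[24] = 5, u[25] = 4, u[26] = 3.
The sequence repeats with period 24.
(8482 - 1) mod 24 = 9, so u[8482] = u[10] = 0.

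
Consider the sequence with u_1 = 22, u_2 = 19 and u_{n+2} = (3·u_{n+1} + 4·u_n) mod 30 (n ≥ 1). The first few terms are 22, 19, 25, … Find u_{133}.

25

u_1 = 22, u_2 = 19, u_3 = 25, u_4 = 1, u_5 = 13, u_6 = 13, u_7 = 1, u_8 = 25, u_9 = 19, u_{10} = 7, u_{11} = 7, u_{12} = 19, u_{13} = 25.
Since (u_{12}, u_{13}) = (u_2, u_3) = (19, 25) (two consecutive terms determine the rest), the sequence is eventually periodic: after a pre-period of length 1 it cycles with period 10.
For n ≥ 2, u_n depends only on (n - 2) mod 10. (133 - 2) mod 10 = 1, so u_{133} = u_3 = 25.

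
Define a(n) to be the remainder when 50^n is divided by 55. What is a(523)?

40

Listing terms: a(1) = 50,  a(2) = 25,  a(3) = 40,  a(4) = 20,  a(5) = 10,  a(6) = 5,  a(7) = 30,  a(8) = 15,  a(9) = 35,  a(10) = 45,  a(11) = 50.
Since a(11) = a(1) = 50, the sequence is periodic with period 10.
(523 - 1) mod 10 = 2, so a(523) = a(3) = 40.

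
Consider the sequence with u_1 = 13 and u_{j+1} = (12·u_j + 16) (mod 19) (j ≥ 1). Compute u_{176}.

1

Computing terms: u_1 = 13, u_2 = 1, u_3 = 9, u_4 = 10, u_5 = 3, u_6 = 14, u_7 = 13.
Since u_7 = u_1 = 13, the sequence is periodic with period 6.
(176 - 1) mod 6 = 1, so u_{176} = u_2 = 1.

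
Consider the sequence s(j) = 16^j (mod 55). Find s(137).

Computing terms: s(0) = 1,  s(1) = 16,  s(2) = 36,  s(3) = 26,  s(4) = 31,  s(5) = 1.
Since s(5) = s(0) = 1, the sequence is periodic with period 5.
So s(137) = s(0 + ((137-0) mod 5)) = s(2) = 36.

36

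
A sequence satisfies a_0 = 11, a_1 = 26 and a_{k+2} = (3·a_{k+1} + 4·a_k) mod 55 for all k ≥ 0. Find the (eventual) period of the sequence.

10

a_0 = 11, a_1 = 26, a_2 = 12, a_3 = 30, a_4 = 28, a_5 = 39, a_6 = 9, a_7 = 18, a_8 = 35, a_9 = 12, a_{10} = 11, a_{11} = 26.
Since (a_{10}, a_{11}) = (a_0, a_1) = (11, 26) (two consecutive terms determine the rest), the sequence is periodic with period 10.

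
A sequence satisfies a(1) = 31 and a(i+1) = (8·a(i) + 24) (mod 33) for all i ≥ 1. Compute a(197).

Listing terms: a(1) = 31, a(2) = 8, a(3) = 22, a(4) = 2, a(5) = 7, a(6) = 14, a(7) = 4, a(8) = 23, a(9) = 10, a(10) = 5, a(11) = 31.
Since a(11) = a(1) = 31, the sequence is periodic with period 10.
(197 - 1) mod 10 = 6, so a(197) = a(7) = 4.

4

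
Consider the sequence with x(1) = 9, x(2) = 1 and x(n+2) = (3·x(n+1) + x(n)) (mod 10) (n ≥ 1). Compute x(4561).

9

We have x(1) = 9, x(2) = 1, x(3) = 2, x(4) = 7, x(5) = 3, x(6) = 6, x(7) = 1, x(8) = 9, x(9) = 8, x(10) = 3, x(11) = 7, x(12) = 4, x(13) = 9, x(14) = 1.
The sequence repeats with period 12.
So x(4561) = x(1 + ((4561-1) mod 12)) = x(1) = 9.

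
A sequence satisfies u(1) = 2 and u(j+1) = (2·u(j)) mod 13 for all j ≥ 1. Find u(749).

6

u(1) = 2; u(2) = 4; u(3) = 8; u(4) = 3; u(5) = 6; u(6) = 12; u(7) = 11; u(8) = 9; u(9) = 5; u(10) = 10; u(11) = 7; u(12) = 1; u(13) = 2.
Since u(13) = u(1) = 2, the sequence is periodic with period 12.
(749 - 1) mod 12 = 4, so u(749) = u(5) = 6.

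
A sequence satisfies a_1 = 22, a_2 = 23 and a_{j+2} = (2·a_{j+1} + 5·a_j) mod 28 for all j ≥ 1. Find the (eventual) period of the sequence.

24

Computing terms: a_1 = 22,  a_2 = 23,  a_3 = 16,  a_4 = 7,  a_5 = 10,  a_6 = 27,  a_7 = 20,  a_8 = 7,  a_9 = 2,  a_{10} = 11,  a_{11} = 4,  a_{12} = 7,  a_{13} = 6,  a_{14} = 19,  a_{15} = 12,  a_{16} = 7,  a_{17} = 18,  a_{18} = 15,  a_{19} = 8,  a_{20} = 7,  a_{21} = 26,  a_{22} = 3,  a_{23} = 24,  a_{24} = 7,  a_{25} = 22,  a_{26} = 23.
Since (a_{25}, a_{26}) = (a_1, a_2) = (22, 23) (two consecutive terms determine the rest), the sequence is periodic with period 24.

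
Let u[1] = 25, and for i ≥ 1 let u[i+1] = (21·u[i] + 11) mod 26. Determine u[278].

u[1] = 25,  u[2] = 16,  u[3] = 9,  u[4] = 18,  u[5] = 25.
The sequence repeats with period 4.
So u[278] = u[1 + ((278-1) mod 4)] = u[2] = 16.

16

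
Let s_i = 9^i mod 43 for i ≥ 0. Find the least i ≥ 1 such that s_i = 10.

5

s_0 = 1, s_1 = 9, s_2 = 38, s_3 = 41, s_4 = 25, s_5 = 10, s_6 = 4, s_7 = 36, s_8 = 23, s_9 = 35, s_{10} = 14, s_{11} = 40, s_{12} = 16, s_{13} = 15, s_{14} = 6, s_{15} = 11, s_{16} = 13, s_{17} = 31, s_{18} = 21, s_{19} = 17, s_{20} = 24, s_{21} = 1.
Since s_{21} = s_0 = 1, the sequence is periodic with period 21.
The value 10 first appears (with i ≥ 1) at s_5.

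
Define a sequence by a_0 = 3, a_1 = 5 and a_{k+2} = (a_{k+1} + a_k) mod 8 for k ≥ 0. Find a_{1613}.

Listing terms: a_0 = 3,  a_1 = 5,  a_2 = 0,  a_3 = 5,  a_4 = 5,  a_5 = 2,  a_6 = 7,  a_7 = 1,  a_8 = 0,  a_9 = 1,  a_{10} = 1,  a_{11} = 2,  a_{12} = 3,  a_{13} = 5.
Since (a_{12}, a_{13}) = (a_0, a_1) = (3, 5) (two consecutive terms determine the rest), the sequence is periodic with period 12.
So a_{1613} = a_{0 + ((1613-0) mod 12)} = a_5 = 2.

2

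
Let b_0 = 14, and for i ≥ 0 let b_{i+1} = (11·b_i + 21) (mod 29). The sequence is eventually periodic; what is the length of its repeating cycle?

28

b_0 = 14; b_1 = 1; b_2 = 3; b_3 = 25; b_4 = 6; b_5 = 0; b_6 = 21; b_7 = 20; b_8 = 9; b_9 = 4; b_{10} = 7; b_{11} = 11; b_{12} = 26; b_{13} = 17; b_{14} = 5; b_{15} = 18; b_{16} = 16; b_{17} = 23; b_{18} = 13; b_{19} = 19; b_{20} = 27; b_{21} = 28; b_{22} = 10; b_{23} = 15; b_{24} = 12; b_{25} = 8; b_{26} = 22; b_{27} = 2; b_{28} = 14.
The sequence repeats with period 28.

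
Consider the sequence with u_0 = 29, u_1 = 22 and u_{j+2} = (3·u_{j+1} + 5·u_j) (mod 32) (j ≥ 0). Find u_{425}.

Computing terms: u_0 = 29,  u_1 = 22,  u_2 = 19,  u_3 = 7,  u_4 = 20,  u_5 = 31,  u_6 = 1,  u_7 = 30,  u_8 = 31,  u_9 = 19,  u_{10} = 20,  u_{11} = 27,  u_{12} = 21,  u_{13} = 6,  u_{14} = 27,  u_{15} = 15,  u_{16} = 20,  u_{17} = 7,  u_{18} = 25,  u_{19} = 14,  u_{20} = 7,  u_{21} = 27,  u_{22} = 20,  u_{23} = 3,  u_{24} = 13,  u_{25} = 22,  u_{26} = 3,  u_{27} = 23,  u_{28} = 20,  u_{29} = 15,  u_{30} = 17,  u_{31} = 30,  u_{32} = 15,  u_{33} = 3,  u_{34} = 20,  u_{35} = 11,  u_{36} = 5,  u_{37} = 6,  u_{38} = 11,  u_{39} = 31,  u_{40} = 20,  u_{41} = 23,  u_{42} = 9,  u_{43} = 14,  u_{44} = 23,  u_{45} = 11,  u_{46} = 20,  u_{47} = 19,  u_{48} = 29,  u_{49} = 22.
Since (u_{48}, u_{49}) = (u_0, u_1) = (29, 22) (two consecutive terms determine the rest), the sequence is periodic with period 48.
So u_{425} = u_{0 + ((425-0) mod 48)} = u_{41} = 23.

23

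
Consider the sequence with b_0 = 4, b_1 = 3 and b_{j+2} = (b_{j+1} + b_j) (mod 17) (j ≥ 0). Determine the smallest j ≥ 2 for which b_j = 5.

b_0 = 4; b_1 = 3; b_2 = 7; b_3 = 10; b_4 = 0; b_5 = 10; b_6 = 10; b_7 = 3; b_8 = 13; b_9 = 16; b_{10} = 12; b_{11} = 11; b_{12} = 6; b_{13} = 0; b_{14} = 6; b_{15} = 6; b_{16} = 12; b_{17} = 1; b_{18} = 13; b_{19} = 14; b_{20} = 10; b_{21} = 7; b_{22} = 0; b_{23} = 7; b_{24} = 7; b_{25} = 14; b_{26} = 4; b_{27} = 1; b_{28} = 5; b_{29} = 6; b_{30} = 11; b_{31} = 0; b_{32} = 11; b_{33} = 11; b_{34} = 5; b_{35} = 16; b_{36} = 4; b_{37} = 3.
The sequence repeats with period 36.
The value 5 first appears (with j ≥ 2) at b_{28}.

28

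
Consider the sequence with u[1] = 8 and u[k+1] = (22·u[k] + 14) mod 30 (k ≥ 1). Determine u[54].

Computing terms: u[1] = 8; u[2] = 10; u[3] = 24; u[4] = 2; u[5] = 28; u[6] = 0; u[7] = 14; u[8] = 22; u[9] = 18; u[10] = 20; u[11] = 4; u[12] = 12; u[13] = 8.
Since u[13] = u[1] = 8, the sequence is periodic with period 12.
(54 - 1) mod 12 = 5, so u[54] = u[6] = 0.

0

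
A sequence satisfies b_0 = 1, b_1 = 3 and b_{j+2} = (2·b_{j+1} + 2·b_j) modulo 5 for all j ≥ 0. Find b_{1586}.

We have b_0 = 1; b_1 = 3; b_2 = 3; b_3 = 2; b_4 = 0; b_5 = 4; b_6 = 3; b_7 = 4; b_8 = 4; b_9 = 1; b_{10} = 0; b_{11} = 2; b_{12} = 4; b_{13} = 2; b_{14} = 2; b_{15} = 3; b_{16} = 0; b_{17} = 1; b_{18} = 2; b_{19} = 1; b_{20} = 1; b_{21} = 4; b_{22} = 0; b_{23} = 3; b_{24} = 1; b_{25} = 3.
Since (b_{24}, b_{25}) = (b_0, b_1) = (1, 3) (two consecutive terms determine the rest), the sequence is periodic with period 24.
So b_{1586} = b_{0 + ((1586-0) mod 24)} = b_2 = 3.

3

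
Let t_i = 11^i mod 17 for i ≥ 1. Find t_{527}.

Computing terms: t_1 = 11; t_2 = 2; t_3 = 5; t_4 = 4; t_5 = 10; t_6 = 8; t_7 = 3; t_8 = 16; t_9 = 6; t_{10} = 15; t_{11} = 12; t_{12} = 13; t_{13} = 7; t_{14} = 9; t_{15} = 14; t_{16} = 1; t_{17} = 11.
The sequence repeats with period 16.
(527 - 1) mod 16 = 14, so t_{527} = t_{15} = 14.

14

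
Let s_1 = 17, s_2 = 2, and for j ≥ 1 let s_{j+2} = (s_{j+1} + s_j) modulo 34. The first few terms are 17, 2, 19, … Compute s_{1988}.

Listing terms: s_1 = 17,  s_2 = 2,  s_3 = 19,  s_4 = 21,  s_5 = 6,  s_6 = 27,  s_7 = 33,  s_8 = 26,  s_9 = 25,  s_{10} = 17,  s_{11} = 8,  s_{12} = 25,  s_{13} = 33,  s_{14} = 24,  s_{15} = 23,  s_{16} = 13,  s_{17} = 2,  s_{18} = 15,  s_{19} = 17,  s_{20} = 32,  s_{21} = 15,  s_{22} = 13,  s_{23} = 28,  s_{24} = 7,  s_{25} = 1,  s_{26} = 8,  s_{27} = 9,  s_{28} = 17,  s_{29} = 26,  s_{30} = 9,  s_{31} = 1,  s_{32} = 10,  s_{33} = 11,  s_{34} = 21,  s_{35} = 32,  s_{36} = 19,  s_{37} = 17,  s_{38} = 2.
Since (s_{37}, s_{38}) = (s_1, s_2) = (17, 2) (two consecutive terms determine the rest), the sequence is periodic with period 36.
(1988 - 1) mod 36 = 7, so s_{1988} = s_8 = 26.

26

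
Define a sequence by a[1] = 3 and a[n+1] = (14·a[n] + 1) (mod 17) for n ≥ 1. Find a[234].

0

a[1] = 3,  a[2] = 9,  a[3] = 8,  a[4] = 11,  a[5] = 2,  a[6] = 12,  a[7] = 16,  a[8] = 4,  a[9] = 6,  a[10] = 0,  a[11] = 1,  a[12] = 15,  a[13] = 7,  a[14] = 14,  a[15] = 10,  a[16] = 5,  a[17] = 3.
Since a[17] = a[1] = 3, the sequence is periodic with period 16.
(234 - 1) mod 16 = 9, so a[234] = a[10] = 0.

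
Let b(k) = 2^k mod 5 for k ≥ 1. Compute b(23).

3

Listing terms: b(1) = 2,  b(2) = 4,  b(3) = 3,  b(4) = 1,  b(5) = 2.
Since b(5) = b(1) = 2, the sequence is periodic with period 4.
So b(23) = b(1 + ((23-1) mod 4)) = b(3) = 3.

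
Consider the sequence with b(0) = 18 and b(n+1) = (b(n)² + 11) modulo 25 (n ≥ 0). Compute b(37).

We have b(0) = 18, b(1) = 10, b(2) = 11, b(3) = 7, b(4) = 10.
Since b(4) = b(1) = 10, the sequence is eventually periodic: after a pre-period of length 1 it cycles with period 3.
For n ≥ 1, b(n) depends only on (n - 1) mod 3. (37 - 1) mod 3 = 0, so b(37) = b(1) = 10.

10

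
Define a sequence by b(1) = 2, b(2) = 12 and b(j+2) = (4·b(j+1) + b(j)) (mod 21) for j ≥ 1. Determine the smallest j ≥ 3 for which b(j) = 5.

b(1) = 2; b(2) = 12; b(3) = 8; b(4) = 2; b(5) = 16; b(6) = 3; b(7) = 7; b(8) = 10; b(9) = 5; b(10) = 9; b(11) = 20; b(12) = 5; b(13) = 19; b(14) = 18; b(15) = 7; b(16) = 4; b(17) = 2; b(18) = 12.
The sequence repeats with period 16.
The value 5 first appears (with j ≥ 3) at b(9).

9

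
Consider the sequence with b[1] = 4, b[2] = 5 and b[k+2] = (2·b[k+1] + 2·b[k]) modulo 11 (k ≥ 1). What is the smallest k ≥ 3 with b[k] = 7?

3

Listing terms: b[1] = 4; b[2] = 5; b[3] = 7; b[4] = 2; b[5] = 7; b[6] = 7; b[7] = 6; b[8] = 4; b[9] = 9; b[10] = 4; b[11] = 4; b[12] = 5.
Since (b[11], b[12]) = (b[1], b[2]) = (4, 5) (two consecutive terms determine the rest), the sequence is periodic with period 10.
The value 7 first appears (with k ≥ 3) at b[3].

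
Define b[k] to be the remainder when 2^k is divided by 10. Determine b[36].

6

We have b[0] = 1, b[1] = 2, b[2] = 4, b[3] = 8, b[4] = 6, b[5] = 2.
Since b[5] = b[1] = 2, the sequence is eventually periodic: after a pre-period of length 1 it cycles with period 4.
For k ≥ 1, b[k] depends only on (k - 1) mod 4. (36 - 1) mod 4 = 3, so b[36] = b[4] = 6.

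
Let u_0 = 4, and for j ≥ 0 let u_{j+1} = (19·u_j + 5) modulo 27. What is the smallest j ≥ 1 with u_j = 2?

We have u_0 = 4; u_1 = 0; u_2 = 5; u_3 = 19; u_4 = 15; u_5 = 20; u_6 = 7; u_7 = 3; u_8 = 8; u_9 = 22; u_{10} = 18; u_{11} = 23; u_{12} = 10; u_{13} = 6; u_{14} = 11; u_{15} = 25; u_{16} = 21; u_{17} = 26; u_{18} = 13; u_{19} = 9; u_{20} = 14; u_{21} = 1; u_{22} = 24; u_{23} = 2; u_{24} = 16; u_{25} = 12; u_{26} = 17; u_{27} = 4.
Since u_{27} = u_0 = 4, the sequence is periodic with period 27.
The value 2 first appears (with j ≥ 1) at u_{23}.

23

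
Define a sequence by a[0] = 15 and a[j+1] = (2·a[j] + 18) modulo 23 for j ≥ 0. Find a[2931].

3

a[0] = 15; a[1] = 2; a[2] = 22; a[3] = 16; a[4] = 4; a[5] = 3; a[6] = 1; a[7] = 20; a[8] = 12; a[9] = 19; a[10] = 10; a[11] = 15.
Since a[11] = a[0] = 15, the sequence is periodic with period 11.
(2931 - 0) mod 11 = 5, so a[2931] = a[5] = 3.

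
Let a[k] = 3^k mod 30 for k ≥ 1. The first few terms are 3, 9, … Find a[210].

We have a[1] = 3, a[2] = 9, a[3] = 27, a[4] = 21, a[5] = 3.
Since a[5] = a[1] = 3, the sequence is periodic with period 4.
So a[210] = a[1 + ((210-1) mod 4)] = a[2] = 9.

9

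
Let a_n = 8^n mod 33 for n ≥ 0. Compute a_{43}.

17

We have a_0 = 1,  a_1 = 8,  a_2 = 31,  a_3 = 17,  a_4 = 4,  a_5 = 32,  a_6 = 25,  a_7 = 2,  a_8 = 16,  a_9 = 29,  a_{10} = 1.
The sequence repeats with period 10.
So a_{43} = a_{0 + ((43-0) mod 10)} = a_3 = 17.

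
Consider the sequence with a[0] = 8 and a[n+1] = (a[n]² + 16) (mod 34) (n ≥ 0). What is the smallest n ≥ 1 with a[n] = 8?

4

We have a[0] = 8; a[1] = 12; a[2] = 24; a[3] = 14; a[4] = 8.
Since a[4] = a[0] = 8, the sequence is periodic with period 4.
The value 8 next appears (with n ≥ 1) at a[4].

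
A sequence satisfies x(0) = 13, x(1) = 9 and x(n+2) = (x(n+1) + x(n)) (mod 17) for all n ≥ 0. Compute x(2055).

x(0) = 13,  x(1) = 9,  x(2) = 5,  x(3) = 14,  x(4) = 2,  x(5) = 16,  x(6) = 1,  x(7) = 0,  x(8) = 1,  x(9) = 1,  x(10) = 2,  x(11) = 3,  x(12) = 5,  x(13) = 8,  x(14) = 13,  x(15) = 4,  x(16) = 0,  x(17) = 4,  x(18) = 4,  x(19) = 8,  x(20) = 12,  x(21) = 3,  x(22) = 15,  x(23) = 1,  x(24) = 16,  x(25) = 0,  x(26) = 16,  x(27) = 16,  x(28) = 15,  x(29) = 14,  x(30) = 12,  x(31) = 9,  x(32) = 4,  x(33) = 13,  x(34) = 0,  x(35) = 13,  x(36) = 13,  x(37) = 9.
Since (x(36), x(37)) = (x(0), x(1)) = (13, 9) (two consecutive terms determine the rest), the sequence is periodic with period 36.
(2055 - 0) mod 36 = 3, so x(2055) = x(3) = 14.

14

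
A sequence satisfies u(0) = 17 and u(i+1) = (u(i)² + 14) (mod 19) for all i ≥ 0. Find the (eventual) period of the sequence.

Computing terms: u(0) = 17; u(1) = 18; u(2) = 15; u(3) = 11; u(4) = 2; u(5) = 18.
Since u(5) = u(1) = 18, the sequence is eventually periodic: after a pre-period of length 1 it cycles with period 4.

4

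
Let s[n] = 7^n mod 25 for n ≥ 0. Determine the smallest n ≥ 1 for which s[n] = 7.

1

Listing terms: s[0] = 1, s[1] = 7, s[2] = 24, s[3] = 18, s[4] = 1.
The sequence repeats with period 4.
The value 7 first appears (with n ≥ 1) at s[1].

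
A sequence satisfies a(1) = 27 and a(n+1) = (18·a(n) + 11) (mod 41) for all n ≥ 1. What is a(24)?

25

Computing terms: a(1) = 27; a(2) = 5; a(3) = 19; a(4) = 25; a(5) = 10; a(6) = 27.
Since a(6) = a(1) = 27, the sequence is periodic with period 5.
(24 - 1) mod 5 = 3, so a(24) = a(4) = 25.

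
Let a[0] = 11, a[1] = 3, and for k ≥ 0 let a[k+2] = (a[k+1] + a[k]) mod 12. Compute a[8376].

11

We have a[0] = 11, a[1] = 3, a[2] = 2, a[3] = 5, a[4] = 7, a[5] = 0, a[6] = 7, a[7] = 7, a[8] = 2, a[9] = 9, a[10] = 11, a[11] = 8, a[12] = 7, a[13] = 3, a[14] = 10, a[15] = 1, a[16] = 11, a[17] = 0, a[18] = 11, a[19] = 11, a[20] = 10, a[21] = 9, a[22] = 7, a[23] = 4, a[24] = 11, a[25] = 3.
The sequence repeats with period 24.
So a[8376] = a[0 + ((8376-0) mod 24)] = a[0] = 11.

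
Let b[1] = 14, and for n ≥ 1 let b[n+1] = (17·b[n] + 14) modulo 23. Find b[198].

0

Listing terms: b[1] = 14,  b[2] = 22,  b[3] = 20,  b[4] = 9,  b[5] = 6,  b[6] = 1,  b[7] = 8,  b[8] = 12,  b[9] = 11,  b[10] = 17,  b[11] = 4,  b[12] = 13,  b[13] = 5,  b[14] = 7,  b[15] = 18,  b[16] = 21,  b[17] = 3,  b[18] = 19,  b[19] = 15,  b[20] = 16,  b[21] = 10,  b[22] = 0,  b[23] = 14.
Since b[23] = b[1] = 14, the sequence is periodic with period 22.
(198 - 1) mod 22 = 21, so b[198] = b[22] = 0.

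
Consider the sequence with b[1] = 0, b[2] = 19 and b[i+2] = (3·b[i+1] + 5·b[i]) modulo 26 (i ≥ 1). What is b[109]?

Listing terms: b[1] = 0, b[2] = 19, b[3] = 5, b[4] = 6, b[5] = 17, b[6] = 3, b[7] = 16, b[8] = 11, b[9] = 9, b[10] = 4, b[11] = 5, b[12] = 9, b[13] = 0, b[14] = 19.
Since (b[13], b[14]) = (b[1], b[2]) = (0, 19) (two consecutive terms determine the rest), the sequence is periodic with period 12.
(109 - 1) mod 12 = 0, so b[109] = b[1] = 0.

0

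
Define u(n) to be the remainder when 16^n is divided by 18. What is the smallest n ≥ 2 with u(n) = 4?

We have u(1) = 16, u(2) = 4, u(3) = 10, u(4) = 16.
The sequence repeats with period 3.
The value 4 first appears (with n ≥ 2) at u(2).

2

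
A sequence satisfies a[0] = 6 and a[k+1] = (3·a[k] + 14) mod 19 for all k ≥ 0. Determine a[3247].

0

a[0] = 6; a[1] = 13; a[2] = 15; a[3] = 2; a[4] = 1; a[5] = 17; a[6] = 8; a[7] = 0; a[8] = 14; a[9] = 18; a[10] = 11; a[11] = 9; a[12] = 3; a[13] = 4; a[14] = 7; a[15] = 16; a[16] = 5; a[17] = 10; a[18] = 6.
Since a[18] = a[0] = 6, the sequence is periodic with period 18.
So a[3247] = a[0 + ((3247-0) mod 18)] = a[7] = 0.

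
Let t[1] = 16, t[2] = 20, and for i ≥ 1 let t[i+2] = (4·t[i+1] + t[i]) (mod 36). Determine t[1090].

Computing terms: t[1] = 16, t[2] = 20, t[3] = 24, t[4] = 8, t[5] = 20, t[6] = 16, t[7] = 12, t[8] = 28, t[9] = 16, t[10] = 20.
Since (t[9], t[10]) = (t[1], t[2]) = (16, 20) (two consecutive terms determine the rest), the sequence is periodic with period 8.
So t[1090] = t[1 + ((1090-1) mod 8)] = t[2] = 20.

20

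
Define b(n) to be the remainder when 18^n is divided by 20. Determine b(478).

We have b(1) = 18, b(2) = 4, b(3) = 12, b(4) = 16, b(5) = 8, b(6) = 4.
Since b(6) = b(2) = 4, the sequence is eventually periodic: after a pre-period of length 1 it cycles with period 4.
For n ≥ 2, b(n) depends only on (n - 2) mod 4. (478 - 2) mod 4 = 0, so b(478) = b(2) = 4.

4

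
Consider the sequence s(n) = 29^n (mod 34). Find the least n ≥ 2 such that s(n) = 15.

Listing terms: s(1) = 29; s(2) = 25; s(3) = 11; s(4) = 13; s(5) = 3; s(6) = 19; s(7) = 7; s(8) = 33; s(9) = 5; s(10) = 9; s(11) = 23; s(12) = 21; s(13) = 31; s(14) = 15; s(15) = 27; s(16) = 1; s(17) = 29.
The sequence repeats with period 16.
The value 15 first appears (with n ≥ 2) at s(14).

14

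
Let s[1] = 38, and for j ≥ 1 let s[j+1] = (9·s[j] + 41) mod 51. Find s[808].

11

Listing terms: s[1] = 38,  s[2] = 26,  s[3] = 20,  s[4] = 17,  s[5] = 41,  s[6] = 2,  s[7] = 8,  s[8] = 11,  s[9] = 38.
Since s[9] = s[1] = 38, the sequence is periodic with period 8.
(808 - 1) mod 8 = 7, so s[808] = s[8] = 11.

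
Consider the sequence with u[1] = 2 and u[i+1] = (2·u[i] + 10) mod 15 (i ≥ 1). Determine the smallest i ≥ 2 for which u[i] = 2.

5

Computing terms: u[1] = 2, u[2] = 14, u[3] = 8, u[4] = 11, u[5] = 2.
Since u[5] = u[1] = 2, the sequence is periodic with period 4.
The value 2 next appears (with i ≥ 2) at u[5].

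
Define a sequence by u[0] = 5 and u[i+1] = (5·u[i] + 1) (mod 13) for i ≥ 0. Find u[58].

1

u[0] = 5,  u[1] = 0,  u[2] = 1,  u[3] = 6,  u[4] = 5.
Since u[4] = u[0] = 5, the sequence is periodic with period 4.
So u[58] = u[0 + ((58-0) mod 4)] = u[2] = 1.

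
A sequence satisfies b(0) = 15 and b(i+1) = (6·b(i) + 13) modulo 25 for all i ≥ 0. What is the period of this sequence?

25

Listing terms: b(0) = 15, b(1) = 3, b(2) = 6, b(3) = 24, b(4) = 7, b(5) = 5, b(6) = 18, b(7) = 21, b(8) = 14, b(9) = 22, b(10) = 20, b(11) = 8, b(12) = 11, b(13) = 4, b(14) = 12, b(15) = 10, b(16) = 23, b(17) = 1, b(18) = 19, b(19) = 2, b(20) = 0, b(21) = 13, b(22) = 16, b(23) = 9, b(24) = 17, b(25) = 15.
Since b(25) = b(0) = 15, the sequence is periodic with period 25.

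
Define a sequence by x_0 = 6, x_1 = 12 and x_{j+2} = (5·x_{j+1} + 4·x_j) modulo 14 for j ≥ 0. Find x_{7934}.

2

We have x_0 = 6, x_1 = 12, x_2 = 0, x_3 = 6, x_4 = 2, x_5 = 6, x_6 = 10, x_7 = 4, x_8 = 4, x_9 = 8, x_{10} = 0, x_{11} = 4, x_{12} = 6, x_{13} = 4, x_{14} = 2, x_{15} = 12, x_{16} = 12, x_{17} = 10, x_{18} = 0, x_{19} = 12, x_{20} = 4, x_{21} = 12, x_{22} = 6, x_{23} = 8, x_{24} = 8, x_{25} = 2, x_{26} = 0, x_{27} = 8, x_{28} = 12, x_{29} = 8, x_{30} = 4, x_{31} = 10, x_{32} = 10, x_{33} = 6, x_{34} = 0, x_{35} = 10, x_{36} = 8, x_{37} = 10, x_{38} = 12, x_{39} = 2, x_{40} = 2, x_{41} = 4, x_{42} = 0, x_{43} = 2, x_{44} = 10, x_{45} = 2, x_{46} = 8, x_{47} = 6, x_{48} = 6, x_{49} = 12.
Since (x_{48}, x_{49}) = (x_0, x_1) = (6, 12) (two consecutive terms determine the rest), the sequence is periodic with period 48.
(7934 - 0) mod 48 = 14, so x_{7934} = x_{14} = 2.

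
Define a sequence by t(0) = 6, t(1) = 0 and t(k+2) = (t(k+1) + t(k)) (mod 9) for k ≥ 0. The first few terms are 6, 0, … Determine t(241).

Listing terms: t(0) = 6,  t(1) = 0,  t(2) = 6,  t(3) = 6,  t(4) = 3,  t(5) = 0,  t(6) = 3,  t(7) = 3,  t(8) = 6,  t(9) = 0.
Since (t(8), t(9)) = (t(0), t(1)) = (6, 0) (two consecutive terms determine the rest), the sequence is periodic with period 8.
(241 - 0) mod 8 = 1, so t(241) = t(1) = 0.

0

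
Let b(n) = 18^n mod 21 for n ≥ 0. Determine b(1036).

18

Listing terms: b(0) = 1,  b(1) = 18,  b(2) = 9,  b(3) = 15,  b(4) = 18.
Since b(4) = b(1) = 18, the sequence is eventually periodic: after a pre-period of length 1 it cycles with period 3.
For n ≥ 1, b(n) depends only on (n - 1) mod 3. (1036 - 1) mod 3 = 0, so b(1036) = b(1) = 18.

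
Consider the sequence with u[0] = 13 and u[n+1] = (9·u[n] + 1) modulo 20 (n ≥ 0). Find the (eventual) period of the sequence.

Listing terms: u[0] = 13,  u[1] = 18,  u[2] = 3,  u[3] = 8,  u[4] = 13.
The sequence repeats with period 4.

4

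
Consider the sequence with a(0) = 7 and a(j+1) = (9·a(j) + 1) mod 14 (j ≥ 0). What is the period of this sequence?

6

Listing terms: a(0) = 7,  a(1) = 8,  a(2) = 3,  a(3) = 0,  a(4) = 1,  a(5) = 10,  a(6) = 7.
The sequence repeats with period 6.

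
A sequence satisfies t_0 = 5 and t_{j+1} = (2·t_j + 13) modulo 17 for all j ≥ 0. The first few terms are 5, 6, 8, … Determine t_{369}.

Listing terms: t_0 = 5, t_1 = 6, t_2 = 8, t_3 = 12, t_4 = 3, t_5 = 2, t_6 = 0, t_7 = 13, t_8 = 5.
Since t_8 = t_0 = 5, the sequence is periodic with period 8.
So t_{369} = t_{0 + ((369-0) mod 8)} = t_1 = 6.

6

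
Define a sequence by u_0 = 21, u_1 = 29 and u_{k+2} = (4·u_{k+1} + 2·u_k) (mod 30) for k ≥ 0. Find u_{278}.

8

Computing terms: u_0 = 21, u_1 = 29, u_2 = 8, u_3 = 0, u_4 = 16, u_5 = 4, u_6 = 18, u_7 = 20, u_8 = 26, u_9 = 24, u_{10} = 28, u_{11} = 10, u_{12} = 6, u_{13} = 14, u_{14} = 8, u_{15} = 0.
Since (u_{14}, u_{15}) = (u_2, u_3) = (8, 0) (two consecutive terms determine the rest), the sequence is eventually periodic: after a pre-period of length 2 it cycles with period 12.
For k ≥ 2, u_k depends only on (k - 2) mod 12. (278 - 2) mod 12 = 0, so u_{278} = u_2 = 8.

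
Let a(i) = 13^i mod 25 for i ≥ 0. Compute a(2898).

4

a(0) = 1, a(1) = 13, a(2) = 19, a(3) = 22, a(4) = 11, a(5) = 18, a(6) = 9, a(7) = 17, a(8) = 21, a(9) = 23, a(10) = 24, a(11) = 12, a(12) = 6, a(13) = 3, a(14) = 14, a(15) = 7, a(16) = 16, a(17) = 8, a(18) = 4, a(19) = 2, a(20) = 1.
The sequence repeats with period 20.
So a(2898) = a(0 + ((2898-0) mod 20)) = a(18) = 4.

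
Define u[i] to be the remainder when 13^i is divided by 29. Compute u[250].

We have u[0] = 1, u[1] = 13, u[2] = 24, u[3] = 22, u[4] = 25, u[5] = 6, u[6] = 20, u[7] = 28, u[8] = 16, u[9] = 5, u[10] = 7, u[11] = 4, u[12] = 23, u[13] = 9, u[14] = 1.
Since u[14] = u[0] = 1, the sequence is periodic with period 14.
So u[250] = u[0 + ((250-0) mod 14)] = u[12] = 23.

23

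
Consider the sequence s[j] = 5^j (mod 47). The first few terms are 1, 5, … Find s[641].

Computing terms: s[0] = 1, s[1] = 5, s[2] = 25, s[3] = 31, s[4] = 14, s[5] = 23, s[6] = 21, s[7] = 11, s[8] = 8, s[9] = 40, s[10] = 12, s[11] = 13, s[12] = 18, s[13] = 43, s[14] = 27, s[15] = 41, s[16] = 17, s[17] = 38, s[18] = 2, s[19] = 10, s[20] = 3, s[21] = 15, s[22] = 28, s[23] = 46, s[24] = 42, s[25] = 22, s[26] = 16, s[27] = 33, s[28] = 24, s[29] = 26, s[30] = 36, s[31] = 39, s[32] = 7, s[33] = 35, s[34] = 34, s[35] = 29, s[36] = 4, s[37] = 20, s[38] = 6, s[39] = 30, s[40] = 9, s[41] = 45, s[42] = 37, s[43] = 44, s[44] = 32, s[45] = 19, s[46] = 1.
The sequence repeats with period 46.
So s[641] = s[0 + ((641-0) mod 46)] = s[43] = 44.

44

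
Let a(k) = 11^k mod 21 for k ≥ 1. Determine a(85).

11

Computing terms: a(1) = 11,  a(2) = 16,  a(3) = 8,  a(4) = 4,  a(5) = 2,  a(6) = 1,  a(7) = 11.
The sequence repeats with period 6.
So a(85) = a(1 + ((85-1) mod 6)) = a(1) = 11.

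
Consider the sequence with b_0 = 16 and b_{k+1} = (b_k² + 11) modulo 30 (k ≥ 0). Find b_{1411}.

We have b_0 = 16,  b_1 = 27,  b_2 = 20,  b_3 = 21,  b_4 = 2,  b_5 = 15,  b_6 = 26,  b_7 = 27.
Since b_7 = b_1 = 27, the sequence is eventually periodic: after a pre-period of length 1 it cycles with period 6.
For k ≥ 1, b_k depends only on (k - 1) mod 6. (1411 - 1) mod 6 = 0, so b_{1411} = b_1 = 27.

27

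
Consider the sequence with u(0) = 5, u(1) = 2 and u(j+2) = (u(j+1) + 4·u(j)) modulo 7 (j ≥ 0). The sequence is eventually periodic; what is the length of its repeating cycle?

u(0) = 5, u(1) = 2, u(2) = 1, u(3) = 2, u(4) = 6, u(5) = 0, u(6) = 3, u(7) = 3, u(8) = 1, u(9) = 6, u(10) = 3, u(11) = 6, u(12) = 4, u(13) = 0, u(14) = 2, u(15) = 2, u(16) = 3, u(17) = 4, u(18) = 2, u(19) = 4, u(20) = 5, u(21) = 0, u(22) = 6, u(23) = 6, u(24) = 2, u(25) = 5, u(26) = 6, u(27) = 5, u(28) = 1, u(29) = 0, u(30) = 4, u(31) = 4, u(32) = 6, u(33) = 1, u(34) = 4, u(35) = 1, u(36) = 3, u(37) = 0, u(38) = 5, u(39) = 5, u(40) = 4, u(41) = 3, u(42) = 5, u(43) = 3, u(44) = 2, u(45) = 0, u(46) = 1, u(47) = 1, u(48) = 5, u(49) = 2.
Since (u(48), u(49)) = (u(0), u(1)) = (5, 2) (two consecutive terms determine the rest), the sequence is periodic with period 48.

48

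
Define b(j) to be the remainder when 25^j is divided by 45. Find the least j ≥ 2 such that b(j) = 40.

2

Listing terms: b(1) = 25, b(2) = 40, b(3) = 10, b(4) = 25.
The sequence repeats with period 3.
The value 40 first appears (with j ≥ 2) at b(2).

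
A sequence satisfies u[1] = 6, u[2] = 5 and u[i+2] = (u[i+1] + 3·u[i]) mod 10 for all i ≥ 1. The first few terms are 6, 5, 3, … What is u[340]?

Computing terms: u[1] = 6,  u[2] = 5,  u[3] = 3,  u[4] = 8,  u[5] = 7,  u[6] = 1,  u[7] = 2,  u[8] = 5,  u[9] = 1,  u[10] = 6,  u[11] = 9,  u[12] = 7,  u[13] = 4,  u[14] = 5,  u[15] = 7,  u[16] = 2,  u[17] = 3,  u[18] = 9,  u[19] = 8,  u[20] = 5,  u[21] = 9,  u[22] = 4,  u[23] = 1,  u[24] = 3,  u[25] = 6,  u[26] = 5.
Since (u[25], u[26]) = (u[1], u[2]) = (6, 5) (two consecutive terms determine the rest), the sequence is periodic with period 24.
(340 - 1) mod 24 = 3, so u[340] = u[4] = 8.

8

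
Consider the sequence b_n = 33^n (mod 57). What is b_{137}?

51

We have b_1 = 33, b_2 = 6, b_3 = 27, b_4 = 36, b_5 = 48, b_6 = 45, b_7 = 3, b_8 = 42, b_9 = 18, b_{10} = 24, b_{11} = 51, b_{12} = 30, b_{13} = 21, b_{14} = 9, b_{15} = 12, b_{16} = 54, b_{17} = 15, b_{18} = 39, b_{19} = 33.
Since b_{19} = b_1 = 33, the sequence is periodic with period 18.
So b_{137} = b_{1 + ((137-1) mod 18)} = b_{11} = 51.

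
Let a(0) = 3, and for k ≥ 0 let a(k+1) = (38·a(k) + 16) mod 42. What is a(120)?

Computing terms: a(0) = 3, a(1) = 4, a(2) = 0, a(3) = 16, a(4) = 36, a(5) = 40, a(6) = 24, a(7) = 4.
Since a(7) = a(1) = 4, the sequence is eventually periodic: after a pre-period of length 1 it cycles with period 6.
For k ≥ 1, a(k) depends only on (k - 1) mod 6. (120 - 1) mod 6 = 5, so a(120) = a(6) = 24.

24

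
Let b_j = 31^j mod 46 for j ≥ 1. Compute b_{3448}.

39

Computing terms: b_1 = 31,  b_2 = 41,  b_3 = 29,  b_4 = 25,  b_5 = 39,  b_6 = 13,  b_7 = 35,  b_8 = 27,  b_9 = 9,  b_{10} = 3,  b_{11} = 1,  b_{12} = 31.
Since b_{12} = b_1 = 31, the sequence is periodic with period 11.
So b_{3448} = b_{1 + ((3448-1) mod 11)} = b_5 = 39.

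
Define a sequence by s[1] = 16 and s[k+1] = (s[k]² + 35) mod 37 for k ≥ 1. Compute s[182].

5

Computing terms: s[1] = 16, s[2] = 32, s[3] = 23, s[4] = 9, s[5] = 5, s[6] = 23.
Since s[6] = s[3] = 23, the sequence is eventually periodic: after a pre-period of length 2 it cycles with period 3.
For k ≥ 3, s[k] depends only on (k - 3) mod 3. (182 - 3) mod 3 = 2, so s[182] = s[5] = 5.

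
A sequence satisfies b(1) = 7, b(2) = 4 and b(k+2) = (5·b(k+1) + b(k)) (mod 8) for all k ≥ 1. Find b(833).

2

b(1) = 7,  b(2) = 4,  b(3) = 3,  b(4) = 3,  b(5) = 2,  b(6) = 5,  b(7) = 3,  b(8) = 4,  b(9) = 7,  b(10) = 7,  b(11) = 2,  b(12) = 1,  b(13) = 7,  b(14) = 4.
Since (b(13), b(14)) = (b(1), b(2)) = (7, 4) (two consecutive terms determine the rest), the sequence is periodic with period 12.
(833 - 1) mod 12 = 4, so b(833) = b(5) = 2.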